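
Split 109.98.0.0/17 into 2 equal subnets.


New prefix = 17 + 1 = 18
Each subnet has 16384 addresses
  109.98.0.0/18
  109.98.64.0/18
Subnets: 109.98.0.0/18, 109.98.64.0/18


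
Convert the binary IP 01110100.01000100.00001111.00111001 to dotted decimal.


01110100 = 116
01000100 = 68
00001111 = 15
00111001 = 57
IP: 116.68.15.57


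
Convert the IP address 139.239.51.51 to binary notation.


139 = 10001011
239 = 11101111
51 = 00110011
51 = 00110011
Binary: 10001011.11101111.00110011.00110011


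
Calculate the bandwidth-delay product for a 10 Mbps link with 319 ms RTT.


BDP = bandwidth * RTT
= 10 Mbps * 319 ms
= 10 * 1e6 * 319 / 1000 bits
= 3190000 bits
= 398750 bytes
= 389.4043 KB
BDP = 3190000 bits (398750 bytes)


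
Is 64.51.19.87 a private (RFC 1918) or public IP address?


RFC 1918 private ranges:
  10.0.0.0/8 (10.0.0.0 - 10.255.255.255)
  172.16.0.0/12 (172.16.0.0 - 172.31.255.255)
  192.168.0.0/16 (192.168.0.0 - 192.168.255.255)
Public (not in any RFC 1918 range)


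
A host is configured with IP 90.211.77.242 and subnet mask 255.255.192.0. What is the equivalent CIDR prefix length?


Binary: 11111111.11111111.11000000.00000000
Count leading 1s
Prefix: /18


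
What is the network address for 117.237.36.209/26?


IP:   01110101.11101101.00100100.11010001
Mask: 11111111.11111111.11111111.11000000
AND operation:
Net:  01110101.11101101.00100100.11000000
Network: 117.237.36.192/26


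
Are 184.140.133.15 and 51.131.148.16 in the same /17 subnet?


Mask: 255.255.128.0
184.140.133.15 AND mask = 184.140.128.0
51.131.148.16 AND mask = 51.131.128.0
No, different subnets (184.140.128.0 vs 51.131.128.0)


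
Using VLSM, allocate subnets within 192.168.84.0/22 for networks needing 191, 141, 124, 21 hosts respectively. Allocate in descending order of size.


191 hosts -> /24 (254 usable): 192.168.84.0/24
141 hosts -> /24 (254 usable): 192.168.85.0/24
124 hosts -> /25 (126 usable): 192.168.86.0/25
21 hosts -> /27 (30 usable): 192.168.86.128/27
Allocation: 192.168.84.0/24 (191 hosts, 254 usable); 192.168.85.0/24 (141 hosts, 254 usable); 192.168.86.0/25 (124 hosts, 126 usable); 192.168.86.128/27 (21 hosts, 30 usable)


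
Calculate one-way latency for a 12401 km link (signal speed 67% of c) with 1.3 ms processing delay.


Speed = 0.67 * 3e5 km/s = 201000 km/s
Propagation delay = 12401 / 201000 = 0.0617 s = 61.6965 ms
Processing delay = 1.3 ms
Total one-way latency = 62.9965 ms


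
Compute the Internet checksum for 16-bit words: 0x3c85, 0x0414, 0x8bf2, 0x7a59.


Sum all words (with carry folding):
+ 0x3c85 = 0x3c85
+ 0x0414 = 0x4099
+ 0x8bf2 = 0xcc8b
+ 0x7a59 = 0x46e5
One's complement: ~0x46e5
Checksum = 0xb91a


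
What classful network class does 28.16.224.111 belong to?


First octet: 28
Binary: 00011100
0xxxxxxx -> Class A (1-126)
Class A, default mask 255.0.0.0 (/8)


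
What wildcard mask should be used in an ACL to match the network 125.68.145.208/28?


Subnet mask: 255.255.255.240
Wildcard = 255.255.255.255 - subnet mask
255 - 255 = 0
255 - 255 = 0
255 - 255 = 0
255 - 240 = 15
Wildcard: 0.0.0.15


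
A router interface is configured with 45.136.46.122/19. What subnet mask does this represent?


/19 means 19 network bits, 13 host bits
Binary: 11111111111111111110000000000000
Mask: 255.255.224.0


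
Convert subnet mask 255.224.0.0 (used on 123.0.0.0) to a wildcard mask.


Subnet mask: 255.224.0.0
Wildcard = 255.255.255.255 - subnet mask
255 - 255 = 0
255 - 224 = 31
255 - 0 = 255
255 - 0 = 255
Wildcard: 0.31.255.255


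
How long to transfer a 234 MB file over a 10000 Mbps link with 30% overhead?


Effective throughput = 10000 * (1 - 30/100) = 7000 Mbps
File size in Mb = 234 * 8 = 1872 Mb
Time = 1872 / 7000
Time = 0.2674 seconds


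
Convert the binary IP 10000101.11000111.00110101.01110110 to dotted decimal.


10000101 = 133
11000111 = 199
00110101 = 53
01110110 = 118
IP: 133.199.53.118


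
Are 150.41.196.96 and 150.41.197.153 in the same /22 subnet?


Mask: 255.255.252.0
150.41.196.96 AND mask = 150.41.196.0
150.41.197.153 AND mask = 150.41.196.0
Yes, same subnet (150.41.196.0)


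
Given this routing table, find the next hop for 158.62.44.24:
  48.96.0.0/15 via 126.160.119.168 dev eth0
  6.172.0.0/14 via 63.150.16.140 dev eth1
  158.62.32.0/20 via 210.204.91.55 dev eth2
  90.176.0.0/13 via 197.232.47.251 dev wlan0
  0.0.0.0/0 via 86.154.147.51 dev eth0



Longest prefix match for 158.62.44.24:
  /15 48.96.0.0: no
  /14 6.172.0.0: no
  /20 158.62.32.0: MATCH
  /13 90.176.0.0: no
  /0 0.0.0.0: MATCH
Selected: next-hop 210.204.91.55 via eth2 (matched /20)


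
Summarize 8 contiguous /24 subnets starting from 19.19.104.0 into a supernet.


Original prefix: /24
Number of subnets: 8 = 2^3
New prefix = 24 - 3 = 21
Supernet: 19.19.104.0/21


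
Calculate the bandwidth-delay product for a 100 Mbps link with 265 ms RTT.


BDP = bandwidth * RTT
= 100 Mbps * 265 ms
= 100 * 1e6 * 265 / 1000 bits
= 26500000 bits
= 3312500 bytes
= 3234.8633 KB
BDP = 26500000 bits (3312500 bytes)


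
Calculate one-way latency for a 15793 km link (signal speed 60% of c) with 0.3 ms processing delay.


Speed = 0.6 * 3e5 km/s = 180000 km/s
Propagation delay = 15793 / 180000 = 0.0877 s = 87.7389 ms
Processing delay = 0.3 ms
Total one-way latency = 88.0389 ms


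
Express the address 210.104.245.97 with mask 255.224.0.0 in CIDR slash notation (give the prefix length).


Binary: 11111111.11100000.00000000.00000000
Count leading 1s
Prefix: /11


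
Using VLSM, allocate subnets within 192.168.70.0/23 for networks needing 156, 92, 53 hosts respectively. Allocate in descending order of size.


156 hosts -> /24 (254 usable): 192.168.70.0/24
92 hosts -> /25 (126 usable): 192.168.71.0/25
53 hosts -> /26 (62 usable): 192.168.71.128/26
Allocation: 192.168.70.0/24 (156 hosts, 254 usable); 192.168.71.0/25 (92 hosts, 126 usable); 192.168.71.128/26 (53 hosts, 62 usable)


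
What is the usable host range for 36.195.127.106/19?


Network: 36.195.96.0
Broadcast: 36.195.127.255
First usable = network + 1
Last usable = broadcast - 1
Range: 36.195.96.1 to 36.195.127.254


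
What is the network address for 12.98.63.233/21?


IP:   00001100.01100010.00111111.11101001
Mask: 11111111.11111111.11111000.00000000
AND operation:
Net:  00001100.01100010.00111000.00000000
Network: 12.98.56.0/21


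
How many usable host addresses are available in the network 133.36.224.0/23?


Host bits = 32 - 23 = 9
Total addresses = 2^9 = 512
Usable = total - 2 (network and broadcast)
Usable hosts: 510


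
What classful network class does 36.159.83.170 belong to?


First octet: 36
Binary: 00100100
0xxxxxxx -> Class A (1-126)
Class A, default mask 255.0.0.0 (/8)


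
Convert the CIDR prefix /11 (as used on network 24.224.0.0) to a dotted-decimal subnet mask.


/11 means 11 network bits, 21 host bits
Binary: 11111111111000000000000000000000
Mask: 255.224.0.0


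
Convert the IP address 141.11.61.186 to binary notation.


141 = 10001101
11 = 00001011
61 = 00111101
186 = 10111010
Binary: 10001101.00001011.00111101.10111010


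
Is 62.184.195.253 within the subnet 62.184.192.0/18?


Subnet network: 62.184.192.0
Test IP AND mask: 62.184.192.0
Yes, 62.184.195.253 is in 62.184.192.0/18


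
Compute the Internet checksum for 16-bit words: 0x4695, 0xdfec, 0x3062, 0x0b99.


Sum all words (with carry folding):
+ 0x4695 = 0x4695
+ 0xdfec = 0x2682
+ 0x3062 = 0x56e4
+ 0x0b99 = 0x627d
One's complement: ~0x627d
Checksum = 0x9d82


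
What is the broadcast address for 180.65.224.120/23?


Network: 180.65.224.0/23
Host bits = 9
Set all host bits to 1:
Broadcast: 180.65.225.255


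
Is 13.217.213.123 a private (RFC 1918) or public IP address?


RFC 1918 private ranges:
  10.0.0.0/8 (10.0.0.0 - 10.255.255.255)
  172.16.0.0/12 (172.16.0.0 - 172.31.255.255)
  192.168.0.0/16 (192.168.0.0 - 192.168.255.255)
Public (not in any RFC 1918 range)


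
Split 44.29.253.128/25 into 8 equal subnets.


New prefix = 25 + 3 = 28
Each subnet has 16 addresses
  44.29.253.128/28
  44.29.253.144/28
  44.29.253.160/28
  44.29.253.176/28
  44.29.253.192/28
  44.29.253.208/28
  44.29.253.224/28
  44.29.253.240/28
Subnets: 44.29.253.128/28, 44.29.253.144/28, 44.29.253.160/28, 44.29.253.176/28, 44.29.253.192/28, 44.29.253.208/28, 44.29.253.224/28, 44.29.253.240/28


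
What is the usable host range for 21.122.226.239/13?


Network: 21.120.0.0
Broadcast: 21.127.255.255
First usable = network + 1
Last usable = broadcast - 1
Range: 21.120.0.1 to 21.127.255.254


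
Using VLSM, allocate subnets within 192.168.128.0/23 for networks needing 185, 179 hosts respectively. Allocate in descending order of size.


185 hosts -> /24 (254 usable): 192.168.128.0/24
179 hosts -> /24 (254 usable): 192.168.129.0/24
Allocation: 192.168.128.0/24 (185 hosts, 254 usable); 192.168.129.0/24 (179 hosts, 254 usable)


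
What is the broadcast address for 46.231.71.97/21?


Network: 46.231.64.0/21
Host bits = 11
Set all host bits to 1:
Broadcast: 46.231.71.255


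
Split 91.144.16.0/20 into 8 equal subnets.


New prefix = 20 + 3 = 23
Each subnet has 512 addresses
  91.144.16.0/23
  91.144.18.0/23
  91.144.20.0/23
  91.144.22.0/23
  91.144.24.0/23
  91.144.26.0/23
  91.144.28.0/23
  91.144.30.0/23
Subnets: 91.144.16.0/23, 91.144.18.0/23, 91.144.20.0/23, 91.144.22.0/23, 91.144.24.0/23, 91.144.26.0/23, 91.144.28.0/23, 91.144.30.0/23


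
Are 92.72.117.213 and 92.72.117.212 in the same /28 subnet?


Mask: 255.255.255.240
92.72.117.213 AND mask = 92.72.117.208
92.72.117.212 AND mask = 92.72.117.208
Yes, same subnet (92.72.117.208)


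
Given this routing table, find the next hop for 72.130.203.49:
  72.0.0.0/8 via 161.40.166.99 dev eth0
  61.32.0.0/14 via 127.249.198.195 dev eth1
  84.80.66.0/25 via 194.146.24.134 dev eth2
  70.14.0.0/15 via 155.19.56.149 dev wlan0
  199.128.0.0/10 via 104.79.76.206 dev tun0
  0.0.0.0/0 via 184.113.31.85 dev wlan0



Longest prefix match for 72.130.203.49:
  /8 72.0.0.0: MATCH
  /14 61.32.0.0: no
  /25 84.80.66.0: no
  /15 70.14.0.0: no
  /10 199.128.0.0: no
  /0 0.0.0.0: MATCH
Selected: next-hop 161.40.166.99 via eth0 (matched /8)


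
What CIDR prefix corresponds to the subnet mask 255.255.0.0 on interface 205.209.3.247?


Binary: 11111111.11111111.00000000.00000000
Count leading 1s
Prefix: /16


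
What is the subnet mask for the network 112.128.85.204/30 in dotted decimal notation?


/30 means 30 network bits, 2 host bits
Binary: 11111111111111111111111111111100
Mask: 255.255.255.252


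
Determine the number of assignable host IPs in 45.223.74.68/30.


Host bits = 32 - 30 = 2
Total addresses = 2^2 = 4
Usable = total - 2 (network and broadcast)
Usable hosts: 2


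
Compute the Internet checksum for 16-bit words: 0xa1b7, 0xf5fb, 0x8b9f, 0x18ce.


Sum all words (with carry folding):
+ 0xa1b7 = 0xa1b7
+ 0xf5fb = 0x97b3
+ 0x8b9f = 0x2353
+ 0x18ce = 0x3c21
One's complement: ~0x3c21
Checksum = 0xc3de


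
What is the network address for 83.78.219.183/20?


IP:   01010011.01001110.11011011.10110111
Mask: 11111111.11111111.11110000.00000000
AND operation:
Net:  01010011.01001110.11010000.00000000
Network: 83.78.208.0/20


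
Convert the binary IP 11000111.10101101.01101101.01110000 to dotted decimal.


11000111 = 199
10101101 = 173
01101101 = 109
01110000 = 112
IP: 199.173.109.112


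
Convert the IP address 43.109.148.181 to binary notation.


43 = 00101011
109 = 01101101
148 = 10010100
181 = 10110101
Binary: 00101011.01101101.10010100.10110101


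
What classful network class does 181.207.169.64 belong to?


First octet: 181
Binary: 10110101
10xxxxxx -> Class B (128-191)
Class B, default mask 255.255.0.0 (/16)


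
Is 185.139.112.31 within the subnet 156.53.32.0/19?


Subnet network: 156.53.32.0
Test IP AND mask: 185.139.96.0
No, 185.139.112.31 is not in 156.53.32.0/19


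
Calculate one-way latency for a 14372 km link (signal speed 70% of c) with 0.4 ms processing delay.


Speed = 0.7 * 3e5 km/s = 210000 km/s
Propagation delay = 14372 / 210000 = 0.0684 s = 68.4381 ms
Processing delay = 0.4 ms
Total one-way latency = 68.8381 ms


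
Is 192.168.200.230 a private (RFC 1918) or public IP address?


RFC 1918 private ranges:
  10.0.0.0/8 (10.0.0.0 - 10.255.255.255)
  172.16.0.0/12 (172.16.0.0 - 172.31.255.255)
  192.168.0.0/16 (192.168.0.0 - 192.168.255.255)
Private (in 192.168.0.0/16)


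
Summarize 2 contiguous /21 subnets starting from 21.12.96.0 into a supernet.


Original prefix: /21
Number of subnets: 2 = 2^1
New prefix = 21 - 1 = 20
Supernet: 21.12.96.0/20


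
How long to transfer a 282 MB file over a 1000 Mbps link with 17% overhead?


Effective throughput = 1000 * (1 - 17/100) = 830 Mbps
File size in Mb = 282 * 8 = 2256 Mb
Time = 2256 / 830
Time = 2.7181 seconds


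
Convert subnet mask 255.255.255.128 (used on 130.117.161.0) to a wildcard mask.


Subnet mask: 255.255.255.128
Wildcard = 255.255.255.255 - subnet mask
255 - 255 = 0
255 - 255 = 0
255 - 255 = 0
255 - 128 = 127
Wildcard: 0.0.0.127


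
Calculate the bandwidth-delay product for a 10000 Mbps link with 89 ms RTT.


BDP = bandwidth * RTT
= 10000 Mbps * 89 ms
= 10000 * 1e6 * 89 / 1000 bits
= 890000000 bits
= 111250000 bytes
= 108642.5781 KB
BDP = 890000000 bits (111250000 bytes)


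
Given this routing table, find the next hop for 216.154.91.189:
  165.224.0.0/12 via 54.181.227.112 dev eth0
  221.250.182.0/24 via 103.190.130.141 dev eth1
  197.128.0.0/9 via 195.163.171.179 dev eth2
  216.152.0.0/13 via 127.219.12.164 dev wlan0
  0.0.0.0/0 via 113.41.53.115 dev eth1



Longest prefix match for 216.154.91.189:
  /12 165.224.0.0: no
  /24 221.250.182.0: no
  /9 197.128.0.0: no
  /13 216.152.0.0: MATCH
  /0 0.0.0.0: MATCH
Selected: next-hop 127.219.12.164 via wlan0 (matched /13)


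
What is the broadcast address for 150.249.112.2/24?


Network: 150.249.112.0/24
Host bits = 8
Set all host bits to 1:
Broadcast: 150.249.112.255


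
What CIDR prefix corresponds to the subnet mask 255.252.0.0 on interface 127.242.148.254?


Binary: 11111111.11111100.00000000.00000000
Count leading 1s
Prefix: /14


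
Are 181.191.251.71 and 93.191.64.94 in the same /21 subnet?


Mask: 255.255.248.0
181.191.251.71 AND mask = 181.191.248.0
93.191.64.94 AND mask = 93.191.64.0
No, different subnets (181.191.248.0 vs 93.191.64.0)


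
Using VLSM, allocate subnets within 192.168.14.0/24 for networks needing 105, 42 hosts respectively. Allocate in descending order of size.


105 hosts -> /25 (126 usable): 192.168.14.0/25
42 hosts -> /26 (62 usable): 192.168.14.128/26
Allocation: 192.168.14.0/25 (105 hosts, 126 usable); 192.168.14.128/26 (42 hosts, 62 usable)


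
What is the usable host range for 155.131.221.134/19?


Network: 155.131.192.0
Broadcast: 155.131.223.255
First usable = network + 1
Last usable = broadcast - 1
Range: 155.131.192.1 to 155.131.223.254


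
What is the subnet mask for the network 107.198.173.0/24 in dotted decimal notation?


/24 means 24 network bits, 8 host bits
Binary: 11111111111111111111111100000000
Mask: 255.255.255.0


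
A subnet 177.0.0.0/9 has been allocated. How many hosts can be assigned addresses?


Host bits = 32 - 9 = 23
Total addresses = 2^23 = 8388608
Usable = total - 2 (network and broadcast)
Usable hosts: 8388606


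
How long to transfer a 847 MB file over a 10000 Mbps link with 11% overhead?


Effective throughput = 10000 * (1 - 11/100) = 8900 Mbps
File size in Mb = 847 * 8 = 6776 Mb
Time = 6776 / 8900
Time = 0.7613 seconds


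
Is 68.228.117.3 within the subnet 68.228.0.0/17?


Subnet network: 68.228.0.0
Test IP AND mask: 68.228.0.0
Yes, 68.228.117.3 is in 68.228.0.0/17


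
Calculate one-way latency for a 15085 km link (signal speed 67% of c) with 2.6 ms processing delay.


Speed = 0.67 * 3e5 km/s = 201000 km/s
Propagation delay = 15085 / 201000 = 0.075 s = 75.0498 ms
Processing delay = 2.6 ms
Total one-way latency = 77.6498 ms


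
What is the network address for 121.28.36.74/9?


IP:   01111001.00011100.00100100.01001010
Mask: 11111111.10000000.00000000.00000000
AND operation:
Net:  01111001.00000000.00000000.00000000
Network: 121.0.0.0/9


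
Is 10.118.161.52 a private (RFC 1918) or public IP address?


RFC 1918 private ranges:
  10.0.0.0/8 (10.0.0.0 - 10.255.255.255)
  172.16.0.0/12 (172.16.0.0 - 172.31.255.255)
  192.168.0.0/16 (192.168.0.0 - 192.168.255.255)
Private (in 10.0.0.0/8)


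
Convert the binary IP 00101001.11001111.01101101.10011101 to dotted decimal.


00101001 = 41
11001111 = 207
01101101 = 109
10011101 = 157
IP: 41.207.109.157


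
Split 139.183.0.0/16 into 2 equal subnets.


New prefix = 16 + 1 = 17
Each subnet has 32768 addresses
  139.183.0.0/17
  139.183.128.0/17
Subnets: 139.183.0.0/17, 139.183.128.0/17


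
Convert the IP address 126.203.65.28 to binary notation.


126 = 01111110
203 = 11001011
65 = 01000001
28 = 00011100
Binary: 01111110.11001011.01000001.00011100


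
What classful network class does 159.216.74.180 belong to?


First octet: 159
Binary: 10011111
10xxxxxx -> Class B (128-191)
Class B, default mask 255.255.0.0 (/16)


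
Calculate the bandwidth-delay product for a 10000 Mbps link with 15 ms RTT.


BDP = bandwidth * RTT
= 10000 Mbps * 15 ms
= 10000 * 1e6 * 15 / 1000 bits
= 150000000 bits
= 18750000 bytes
= 18310.5469 KB
BDP = 150000000 bits (18750000 bytes)


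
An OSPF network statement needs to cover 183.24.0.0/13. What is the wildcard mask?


Subnet mask: 255.248.0.0
Wildcard = 255.255.255.255 - subnet mask
255 - 255 = 0
255 - 248 = 7
255 - 0 = 255
255 - 0 = 255
Wildcard: 0.7.255.255


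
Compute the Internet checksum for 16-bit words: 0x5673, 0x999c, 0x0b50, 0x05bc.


Sum all words (with carry folding):
+ 0x5673 = 0x5673
+ 0x999c = 0xf00f
+ 0x0b50 = 0xfb5f
+ 0x05bc = 0x011c
One's complement: ~0x011c
Checksum = 0xfee3


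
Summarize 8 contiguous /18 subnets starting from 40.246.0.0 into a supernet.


Original prefix: /18
Number of subnets: 8 = 2^3
New prefix = 18 - 3 = 15
Supernet: 40.246.0.0/15


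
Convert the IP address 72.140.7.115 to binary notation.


72 = 01001000
140 = 10001100
7 = 00000111
115 = 01110011
Binary: 01001000.10001100.00000111.01110011


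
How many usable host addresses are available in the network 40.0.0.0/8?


Host bits = 32 - 8 = 24
Total addresses = 2^24 = 16777216
Usable = total - 2 (network and broadcast)
Usable hosts: 16777214


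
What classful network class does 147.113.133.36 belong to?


First octet: 147
Binary: 10010011
10xxxxxx -> Class B (128-191)
Class B, default mask 255.255.0.0 (/16)


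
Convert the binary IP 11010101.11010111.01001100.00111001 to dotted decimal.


11010101 = 213
11010111 = 215
01001100 = 76
00111001 = 57
IP: 213.215.76.57


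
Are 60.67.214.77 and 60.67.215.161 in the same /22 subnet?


Mask: 255.255.252.0
60.67.214.77 AND mask = 60.67.212.0
60.67.215.161 AND mask = 60.67.212.0
Yes, same subnet (60.67.212.0)


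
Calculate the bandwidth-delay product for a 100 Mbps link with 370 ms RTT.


BDP = bandwidth * RTT
= 100 Mbps * 370 ms
= 100 * 1e6 * 370 / 1000 bits
= 37000000 bits
= 4625000 bytes
= 4516.6016 KB
BDP = 37000000 bits (4625000 bytes)


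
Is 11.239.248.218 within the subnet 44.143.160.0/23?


Subnet network: 44.143.160.0
Test IP AND mask: 11.239.248.0
No, 11.239.248.218 is not in 44.143.160.0/23


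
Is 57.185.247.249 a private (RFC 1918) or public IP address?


RFC 1918 private ranges:
  10.0.0.0/8 (10.0.0.0 - 10.255.255.255)
  172.16.0.0/12 (172.16.0.0 - 172.31.255.255)
  192.168.0.0/16 (192.168.0.0 - 192.168.255.255)
Public (not in any RFC 1918 range)


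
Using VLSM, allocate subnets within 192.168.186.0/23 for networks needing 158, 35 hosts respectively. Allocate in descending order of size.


158 hosts -> /24 (254 usable): 192.168.186.0/24
35 hosts -> /26 (62 usable): 192.168.187.0/26
Allocation: 192.168.186.0/24 (158 hosts, 254 usable); 192.168.187.0/26 (35 hosts, 62 usable)


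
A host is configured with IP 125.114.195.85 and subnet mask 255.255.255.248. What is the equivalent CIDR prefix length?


Binary: 11111111.11111111.11111111.11111000
Count leading 1s
Prefix: /29


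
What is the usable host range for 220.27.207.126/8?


Network: 220.0.0.0
Broadcast: 220.255.255.255
First usable = network + 1
Last usable = broadcast - 1
Range: 220.0.0.1 to 220.255.255.254


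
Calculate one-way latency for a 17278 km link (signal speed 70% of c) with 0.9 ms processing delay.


Speed = 0.7 * 3e5 km/s = 210000 km/s
Propagation delay = 17278 / 210000 = 0.0823 s = 82.2762 ms
Processing delay = 0.9 ms
Total one-way latency = 83.1762 ms


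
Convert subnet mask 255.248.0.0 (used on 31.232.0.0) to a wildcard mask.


Subnet mask: 255.248.0.0
Wildcard = 255.255.255.255 - subnet mask
255 - 255 = 0
255 - 248 = 7
255 - 0 = 255
255 - 0 = 255
Wildcard: 0.7.255.255


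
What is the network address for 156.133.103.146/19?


IP:   10011100.10000101.01100111.10010010
Mask: 11111111.11111111.11100000.00000000
AND operation:
Net:  10011100.10000101.01100000.00000000
Network: 156.133.96.0/19


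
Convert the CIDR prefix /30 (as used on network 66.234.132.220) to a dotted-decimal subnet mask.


/30 means 30 network bits, 2 host bits
Binary: 11111111111111111111111111111100
Mask: 255.255.255.252


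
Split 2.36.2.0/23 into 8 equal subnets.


New prefix = 23 + 3 = 26
Each subnet has 64 addresses
  2.36.2.0/26
  2.36.2.64/26
  2.36.2.128/26
  2.36.2.192/26
  2.36.3.0/26
  2.36.3.64/26
  2.36.3.128/26
  2.36.3.192/26
Subnets: 2.36.2.0/26, 2.36.2.64/26, 2.36.2.128/26, 2.36.2.192/26, 2.36.3.0/26, 2.36.3.64/26, 2.36.3.128/26, 2.36.3.192/26


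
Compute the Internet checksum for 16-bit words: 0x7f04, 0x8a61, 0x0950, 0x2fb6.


Sum all words (with carry folding):
+ 0x7f04 = 0x7f04
+ 0x8a61 = 0x0966
+ 0x0950 = 0x12b6
+ 0x2fb6 = 0x426c
One's complement: ~0x426c
Checksum = 0xbd93


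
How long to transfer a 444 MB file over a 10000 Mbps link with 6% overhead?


Effective throughput = 10000 * (1 - 6/100) = 9400 Mbps
File size in Mb = 444 * 8 = 3552 Mb
Time = 3552 / 9400
Time = 0.3779 seconds


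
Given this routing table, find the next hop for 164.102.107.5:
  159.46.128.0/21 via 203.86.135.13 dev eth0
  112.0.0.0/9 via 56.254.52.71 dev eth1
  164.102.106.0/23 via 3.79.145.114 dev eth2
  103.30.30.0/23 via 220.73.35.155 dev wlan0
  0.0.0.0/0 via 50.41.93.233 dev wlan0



Longest prefix match for 164.102.107.5:
  /21 159.46.128.0: no
  /9 112.0.0.0: no
  /23 164.102.106.0: MATCH
  /23 103.30.30.0: no
  /0 0.0.0.0: MATCH
Selected: next-hop 3.79.145.114 via eth2 (matched /23)


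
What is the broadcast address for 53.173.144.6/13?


Network: 53.168.0.0/13
Host bits = 19
Set all host bits to 1:
Broadcast: 53.175.255.255


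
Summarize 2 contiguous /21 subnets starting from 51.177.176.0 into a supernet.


Original prefix: /21
Number of subnets: 2 = 2^1
New prefix = 21 - 1 = 20
Supernet: 51.177.176.0/20


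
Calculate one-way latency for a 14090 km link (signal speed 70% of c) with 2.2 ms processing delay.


Speed = 0.7 * 3e5 km/s = 210000 km/s
Propagation delay = 14090 / 210000 = 0.0671 s = 67.0952 ms
Processing delay = 2.2 ms
Total one-way latency = 69.2952 ms


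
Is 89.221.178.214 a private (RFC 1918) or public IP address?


RFC 1918 private ranges:
  10.0.0.0/8 (10.0.0.0 - 10.255.255.255)
  172.16.0.0/12 (172.16.0.0 - 172.31.255.255)
  192.168.0.0/16 (192.168.0.0 - 192.168.255.255)
Public (not in any RFC 1918 range)


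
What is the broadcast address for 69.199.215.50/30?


Network: 69.199.215.48/30
Host bits = 2
Set all host bits to 1:
Broadcast: 69.199.215.51


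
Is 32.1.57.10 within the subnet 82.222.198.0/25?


Subnet network: 82.222.198.0
Test IP AND mask: 32.1.57.0
No, 32.1.57.10 is not in 82.222.198.0/25


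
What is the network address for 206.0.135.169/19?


IP:   11001110.00000000.10000111.10101001
Mask: 11111111.11111111.11100000.00000000
AND operation:
Net:  11001110.00000000.10000000.00000000
Network: 206.0.128.0/19


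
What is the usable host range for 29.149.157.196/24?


Network: 29.149.157.0
Broadcast: 29.149.157.255
First usable = network + 1
Last usable = broadcast - 1
Range: 29.149.157.1 to 29.149.157.254


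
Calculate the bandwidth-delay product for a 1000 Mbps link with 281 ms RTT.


BDP = bandwidth * RTT
= 1000 Mbps * 281 ms
= 1000 * 1e6 * 281 / 1000 bits
= 281000000 bits
= 35125000 bytes
= 34301.7578 KB
BDP = 281000000 bits (35125000 bytes)


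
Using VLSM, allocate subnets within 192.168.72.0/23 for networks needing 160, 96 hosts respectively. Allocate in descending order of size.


160 hosts -> /24 (254 usable): 192.168.72.0/24
96 hosts -> /25 (126 usable): 192.168.73.0/25
Allocation: 192.168.72.0/24 (160 hosts, 254 usable); 192.168.73.0/25 (96 hosts, 126 usable)


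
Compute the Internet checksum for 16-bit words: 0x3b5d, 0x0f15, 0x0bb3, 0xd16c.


Sum all words (with carry folding):
+ 0x3b5d = 0x3b5d
+ 0x0f15 = 0x4a72
+ 0x0bb3 = 0x5625
+ 0xd16c = 0x2792
One's complement: ~0x2792
Checksum = 0xd86d


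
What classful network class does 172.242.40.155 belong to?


First octet: 172
Binary: 10101100
10xxxxxx -> Class B (128-191)
Class B, default mask 255.255.0.0 (/16)


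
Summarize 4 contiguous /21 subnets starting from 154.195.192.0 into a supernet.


Original prefix: /21
Number of subnets: 4 = 2^2
New prefix = 21 - 2 = 19
Supernet: 154.195.192.0/19


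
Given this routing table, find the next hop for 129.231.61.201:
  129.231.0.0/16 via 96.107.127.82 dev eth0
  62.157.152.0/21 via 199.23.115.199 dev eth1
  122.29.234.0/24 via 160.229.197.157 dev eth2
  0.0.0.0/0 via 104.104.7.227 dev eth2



Longest prefix match for 129.231.61.201:
  /16 129.231.0.0: MATCH
  /21 62.157.152.0: no
  /24 122.29.234.0: no
  /0 0.0.0.0: MATCH
Selected: next-hop 96.107.127.82 via eth0 (matched /16)


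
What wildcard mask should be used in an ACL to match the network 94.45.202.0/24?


Subnet mask: 255.255.255.0
Wildcard = 255.255.255.255 - subnet mask
255 - 255 = 0
255 - 255 = 0
255 - 255 = 0
255 - 0 = 255
Wildcard: 0.0.0.255


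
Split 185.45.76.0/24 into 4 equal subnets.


New prefix = 24 + 2 = 26
Each subnet has 64 addresses
  185.45.76.0/26
  185.45.76.64/26
  185.45.76.128/26
  185.45.76.192/26
Subnets: 185.45.76.0/26, 185.45.76.64/26, 185.45.76.128/26, 185.45.76.192/26


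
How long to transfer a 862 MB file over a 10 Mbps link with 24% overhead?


Effective throughput = 10 * (1 - 24/100) = 7.6 Mbps
File size in Mb = 862 * 8 = 6896 Mb
Time = 6896 / 7.6
Time = 907.3684 seconds


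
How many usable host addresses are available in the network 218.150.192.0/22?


Host bits = 32 - 22 = 10
Total addresses = 2^10 = 1024
Usable = total - 2 (network and broadcast)
Usable hosts: 1022


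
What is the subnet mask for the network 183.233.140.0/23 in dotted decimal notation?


/23 means 23 network bits, 9 host bits
Binary: 11111111111111111111111000000000
Mask: 255.255.254.0


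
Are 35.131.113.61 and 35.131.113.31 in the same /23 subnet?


Mask: 255.255.254.0
35.131.113.61 AND mask = 35.131.112.0
35.131.113.31 AND mask = 35.131.112.0
Yes, same subnet (35.131.112.0)


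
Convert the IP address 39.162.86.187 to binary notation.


39 = 00100111
162 = 10100010
86 = 01010110
187 = 10111011
Binary: 00100111.10100010.01010110.10111011


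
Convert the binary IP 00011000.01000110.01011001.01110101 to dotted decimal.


00011000 = 24
01000110 = 70
01011001 = 89
01110101 = 117
IP: 24.70.89.117


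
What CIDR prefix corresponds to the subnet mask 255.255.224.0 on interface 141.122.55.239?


Binary: 11111111.11111111.11100000.00000000
Count leading 1s
Prefix: /19


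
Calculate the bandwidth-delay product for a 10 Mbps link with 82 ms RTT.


BDP = bandwidth * RTT
= 10 Mbps * 82 ms
= 10 * 1e6 * 82 / 1000 bits
= 820000 bits
= 102500 bytes
= 100.0977 KB
BDP = 820000 bits (102500 bytes)


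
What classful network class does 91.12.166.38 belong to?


First octet: 91
Binary: 01011011
0xxxxxxx -> Class A (1-126)
Class A, default mask 255.0.0.0 (/8)


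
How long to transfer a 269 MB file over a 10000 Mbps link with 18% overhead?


Effective throughput = 10000 * (1 - 18/100) = 8200 Mbps
File size in Mb = 269 * 8 = 2152 Mb
Time = 2152 / 8200
Time = 0.2624 seconds


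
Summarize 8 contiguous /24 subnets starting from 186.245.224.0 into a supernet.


Original prefix: /24
Number of subnets: 8 = 2^3
New prefix = 24 - 3 = 21
Supernet: 186.245.224.0/21


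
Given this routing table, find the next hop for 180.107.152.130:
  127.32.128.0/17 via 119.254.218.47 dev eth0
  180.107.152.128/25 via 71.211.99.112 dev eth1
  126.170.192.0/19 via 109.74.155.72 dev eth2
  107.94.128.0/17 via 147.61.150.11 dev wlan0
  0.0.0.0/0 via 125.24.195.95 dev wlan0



Longest prefix match for 180.107.152.130:
  /17 127.32.128.0: no
  /25 180.107.152.128: MATCH
  /19 126.170.192.0: no
  /17 107.94.128.0: no
  /0 0.0.0.0: MATCH
Selected: next-hop 71.211.99.112 via eth1 (matched /25)


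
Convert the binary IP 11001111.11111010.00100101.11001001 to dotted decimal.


11001111 = 207
11111010 = 250
00100101 = 37
11001001 = 201
IP: 207.250.37.201


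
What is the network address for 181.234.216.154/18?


IP:   10110101.11101010.11011000.10011010
Mask: 11111111.11111111.11000000.00000000
AND operation:
Net:  10110101.11101010.11000000.00000000
Network: 181.234.192.0/18


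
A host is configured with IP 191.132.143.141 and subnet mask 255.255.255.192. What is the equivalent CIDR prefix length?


Binary: 11111111.11111111.11111111.11000000
Count leading 1s
Prefix: /26


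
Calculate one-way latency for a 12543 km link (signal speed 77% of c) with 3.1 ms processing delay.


Speed = 0.77 * 3e5 km/s = 231000 km/s
Propagation delay = 12543 / 231000 = 0.0543 s = 54.2987 ms
Processing delay = 3.1 ms
Total one-way latency = 57.3987 ms


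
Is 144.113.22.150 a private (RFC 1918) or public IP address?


RFC 1918 private ranges:
  10.0.0.0/8 (10.0.0.0 - 10.255.255.255)
  172.16.0.0/12 (172.16.0.0 - 172.31.255.255)
  192.168.0.0/16 (192.168.0.0 - 192.168.255.255)
Public (not in any RFC 1918 range)


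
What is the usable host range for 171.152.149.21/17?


Network: 171.152.128.0
Broadcast: 171.152.255.255
First usable = network + 1
Last usable = broadcast - 1
Range: 171.152.128.1 to 171.152.255.254


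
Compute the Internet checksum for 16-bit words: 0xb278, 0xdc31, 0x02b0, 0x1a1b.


Sum all words (with carry folding):
+ 0xb278 = 0xb278
+ 0xdc31 = 0x8eaa
+ 0x02b0 = 0x915a
+ 0x1a1b = 0xab75
One's complement: ~0xab75
Checksum = 0x548a


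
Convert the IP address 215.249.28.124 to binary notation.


215 = 11010111
249 = 11111001
28 = 00011100
124 = 01111100
Binary: 11010111.11111001.00011100.01111100


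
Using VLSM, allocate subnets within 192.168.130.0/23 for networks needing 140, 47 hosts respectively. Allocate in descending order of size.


140 hosts -> /24 (254 usable): 192.168.130.0/24
47 hosts -> /26 (62 usable): 192.168.131.0/26
Allocation: 192.168.130.0/24 (140 hosts, 254 usable); 192.168.131.0/26 (47 hosts, 62 usable)


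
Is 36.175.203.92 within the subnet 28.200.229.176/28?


Subnet network: 28.200.229.176
Test IP AND mask: 36.175.203.80
No, 36.175.203.92 is not in 28.200.229.176/28


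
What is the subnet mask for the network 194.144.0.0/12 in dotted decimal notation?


/12 means 12 network bits, 20 host bits
Binary: 11111111111100000000000000000000
Mask: 255.240.0.0


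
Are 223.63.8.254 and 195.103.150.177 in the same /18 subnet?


Mask: 255.255.192.0
223.63.8.254 AND mask = 223.63.0.0
195.103.150.177 AND mask = 195.103.128.0
No, different subnets (223.63.0.0 vs 195.103.128.0)


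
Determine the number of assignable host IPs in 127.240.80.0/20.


Host bits = 32 - 20 = 12
Total addresses = 2^12 = 4096
Usable = total - 2 (network and broadcast)
Usable hosts: 4094


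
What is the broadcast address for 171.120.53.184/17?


Network: 171.120.0.0/17
Host bits = 15
Set all host bits to 1:
Broadcast: 171.120.127.255


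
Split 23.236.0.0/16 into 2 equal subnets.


New prefix = 16 + 1 = 17
Each subnet has 32768 addresses
  23.236.0.0/17
  23.236.128.0/17
Subnets: 23.236.0.0/17, 23.236.128.0/17


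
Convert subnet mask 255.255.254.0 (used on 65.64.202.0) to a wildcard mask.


Subnet mask: 255.255.254.0
Wildcard = 255.255.255.255 - subnet mask
255 - 255 = 0
255 - 255 = 0
255 - 254 = 1
255 - 0 = 255
Wildcard: 0.0.1.255


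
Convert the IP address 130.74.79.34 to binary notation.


130 = 10000010
74 = 01001010
79 = 01001111
34 = 00100010
Binary: 10000010.01001010.01001111.00100010


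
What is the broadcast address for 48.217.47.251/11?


Network: 48.192.0.0/11
Host bits = 21
Set all host bits to 1:
Broadcast: 48.223.255.255


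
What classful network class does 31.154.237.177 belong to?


First octet: 31
Binary: 00011111
0xxxxxxx -> Class A (1-126)
Class A, default mask 255.0.0.0 (/8)


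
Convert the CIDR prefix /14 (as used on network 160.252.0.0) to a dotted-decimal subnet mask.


/14 means 14 network bits, 18 host bits
Binary: 11111111111111000000000000000000
Mask: 255.252.0.0


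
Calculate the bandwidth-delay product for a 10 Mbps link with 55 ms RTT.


BDP = bandwidth * RTT
= 10 Mbps * 55 ms
= 10 * 1e6 * 55 / 1000 bits
= 550000 bits
= 68750 bytes
= 67.1387 KB
BDP = 550000 bits (68750 bytes)


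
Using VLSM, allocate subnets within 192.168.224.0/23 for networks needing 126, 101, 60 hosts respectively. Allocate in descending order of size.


126 hosts -> /25 (126 usable): 192.168.224.0/25
101 hosts -> /25 (126 usable): 192.168.224.128/25
60 hosts -> /26 (62 usable): 192.168.225.0/26
Allocation: 192.168.224.0/25 (126 hosts, 126 usable); 192.168.224.128/25 (101 hosts, 126 usable); 192.168.225.0/26 (60 hosts, 62 usable)


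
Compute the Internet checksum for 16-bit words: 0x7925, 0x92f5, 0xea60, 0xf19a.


Sum all words (with carry folding):
+ 0x7925 = 0x7925
+ 0x92f5 = 0x0c1b
+ 0xea60 = 0xf67b
+ 0xf19a = 0xe816
One's complement: ~0xe816
Checksum = 0x17e9


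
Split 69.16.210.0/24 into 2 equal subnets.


New prefix = 24 + 1 = 25
Each subnet has 128 addresses
  69.16.210.0/25
  69.16.210.128/25
Subnets: 69.16.210.0/25, 69.16.210.128/25


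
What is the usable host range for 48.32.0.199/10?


Network: 48.0.0.0
Broadcast: 48.63.255.255
First usable = network + 1
Last usable = broadcast - 1
Range: 48.0.0.1 to 48.63.255.254


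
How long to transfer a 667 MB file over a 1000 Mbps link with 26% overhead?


Effective throughput = 1000 * (1 - 26/100) = 740 Mbps
File size in Mb = 667 * 8 = 5336 Mb
Time = 5336 / 740
Time = 7.2108 seconds


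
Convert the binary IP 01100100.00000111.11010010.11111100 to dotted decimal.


01100100 = 100
00000111 = 7
11010010 = 210
11111100 = 252
IP: 100.7.210.252


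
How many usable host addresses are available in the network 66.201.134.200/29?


Host bits = 32 - 29 = 3
Total addresses = 2^3 = 8
Usable = total - 2 (network and broadcast)
Usable hosts: 6


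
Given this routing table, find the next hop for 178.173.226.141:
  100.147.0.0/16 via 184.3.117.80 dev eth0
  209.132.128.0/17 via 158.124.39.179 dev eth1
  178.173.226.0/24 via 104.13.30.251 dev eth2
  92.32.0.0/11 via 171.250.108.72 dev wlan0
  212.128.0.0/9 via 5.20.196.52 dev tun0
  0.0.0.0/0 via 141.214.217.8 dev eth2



Longest prefix match for 178.173.226.141:
  /16 100.147.0.0: no
  /17 209.132.128.0: no
  /24 178.173.226.0: MATCH
  /11 92.32.0.0: no
  /9 212.128.0.0: no
  /0 0.0.0.0: MATCH
Selected: next-hop 104.13.30.251 via eth2 (matched /24)


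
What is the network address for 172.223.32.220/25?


IP:   10101100.11011111.00100000.11011100
Mask: 11111111.11111111.11111111.10000000
AND operation:
Net:  10101100.11011111.00100000.10000000
Network: 172.223.32.128/25


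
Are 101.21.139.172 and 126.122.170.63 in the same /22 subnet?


Mask: 255.255.252.0
101.21.139.172 AND mask = 101.21.136.0
126.122.170.63 AND mask = 126.122.168.0
No, different subnets (101.21.136.0 vs 126.122.168.0)


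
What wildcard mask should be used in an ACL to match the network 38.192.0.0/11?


Subnet mask: 255.224.0.0
Wildcard = 255.255.255.255 - subnet mask
255 - 255 = 0
255 - 224 = 31
255 - 0 = 255
255 - 0 = 255
Wildcard: 0.31.255.255


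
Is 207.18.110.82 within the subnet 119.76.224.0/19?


Subnet network: 119.76.224.0
Test IP AND mask: 207.18.96.0
No, 207.18.110.82 is not in 119.76.224.0/19


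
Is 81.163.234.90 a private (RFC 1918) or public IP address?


RFC 1918 private ranges:
  10.0.0.0/8 (10.0.0.0 - 10.255.255.255)
  172.16.0.0/12 (172.16.0.0 - 172.31.255.255)
  192.168.0.0/16 (192.168.0.0 - 192.168.255.255)
Public (not in any RFC 1918 range)


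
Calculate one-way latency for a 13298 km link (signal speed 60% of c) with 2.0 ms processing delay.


Speed = 0.6 * 3e5 km/s = 180000 km/s
Propagation delay = 13298 / 180000 = 0.0739 s = 73.8778 ms
Processing delay = 2.0 ms
Total one-way latency = 75.8778 ms


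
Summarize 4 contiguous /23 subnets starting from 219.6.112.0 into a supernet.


Original prefix: /23
Number of subnets: 4 = 2^2
New prefix = 23 - 2 = 21
Supernet: 219.6.112.0/21


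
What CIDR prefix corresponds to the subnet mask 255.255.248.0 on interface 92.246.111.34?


Binary: 11111111.11111111.11111000.00000000
Count leading 1s
Prefix: /21


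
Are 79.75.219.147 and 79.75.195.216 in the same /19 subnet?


Mask: 255.255.224.0
79.75.219.147 AND mask = 79.75.192.0
79.75.195.216 AND mask = 79.75.192.0
Yes, same subnet (79.75.192.0)


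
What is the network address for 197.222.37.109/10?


IP:   11000101.11011110.00100101.01101101
Mask: 11111111.11000000.00000000.00000000
AND operation:
Net:  11000101.11000000.00000000.00000000
Network: 197.192.0.0/10


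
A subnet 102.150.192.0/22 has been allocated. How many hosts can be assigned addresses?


Host bits = 32 - 22 = 10
Total addresses = 2^10 = 1024
Usable = total - 2 (network and broadcast)
Usable hosts: 1022


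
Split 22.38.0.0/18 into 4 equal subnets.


New prefix = 18 + 2 = 20
Each subnet has 4096 addresses
  22.38.0.0/20
  22.38.16.0/20
  22.38.32.0/20
  22.38.48.0/20
Subnets: 22.38.0.0/20, 22.38.16.0/20, 22.38.32.0/20, 22.38.48.0/20


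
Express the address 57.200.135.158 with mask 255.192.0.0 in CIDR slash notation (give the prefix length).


Binary: 11111111.11000000.00000000.00000000
Count leading 1s
Prefix: /10


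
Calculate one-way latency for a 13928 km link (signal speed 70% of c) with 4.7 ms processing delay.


Speed = 0.7 * 3e5 km/s = 210000 km/s
Propagation delay = 13928 / 210000 = 0.0663 s = 66.3238 ms
Processing delay = 4.7 ms
Total one-way latency = 71.0238 ms


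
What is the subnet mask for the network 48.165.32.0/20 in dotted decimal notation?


/20 means 20 network bits, 12 host bits
Binary: 11111111111111111111000000000000
Mask: 255.255.240.0


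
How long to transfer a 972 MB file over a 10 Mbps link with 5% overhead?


Effective throughput = 10 * (1 - 5/100) = 9.5 Mbps
File size in Mb = 972 * 8 = 7776 Mb
Time = 7776 / 9.5
Time = 818.5263 seconds


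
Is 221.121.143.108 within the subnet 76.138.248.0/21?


Subnet network: 76.138.248.0
Test IP AND mask: 221.121.136.0
No, 221.121.143.108 is not in 76.138.248.0/21


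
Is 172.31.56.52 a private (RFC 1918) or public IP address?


RFC 1918 private ranges:
  10.0.0.0/8 (10.0.0.0 - 10.255.255.255)
  172.16.0.0/12 (172.16.0.0 - 172.31.255.255)
  192.168.0.0/16 (192.168.0.0 - 192.168.255.255)
Private (in 172.16.0.0/12)
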